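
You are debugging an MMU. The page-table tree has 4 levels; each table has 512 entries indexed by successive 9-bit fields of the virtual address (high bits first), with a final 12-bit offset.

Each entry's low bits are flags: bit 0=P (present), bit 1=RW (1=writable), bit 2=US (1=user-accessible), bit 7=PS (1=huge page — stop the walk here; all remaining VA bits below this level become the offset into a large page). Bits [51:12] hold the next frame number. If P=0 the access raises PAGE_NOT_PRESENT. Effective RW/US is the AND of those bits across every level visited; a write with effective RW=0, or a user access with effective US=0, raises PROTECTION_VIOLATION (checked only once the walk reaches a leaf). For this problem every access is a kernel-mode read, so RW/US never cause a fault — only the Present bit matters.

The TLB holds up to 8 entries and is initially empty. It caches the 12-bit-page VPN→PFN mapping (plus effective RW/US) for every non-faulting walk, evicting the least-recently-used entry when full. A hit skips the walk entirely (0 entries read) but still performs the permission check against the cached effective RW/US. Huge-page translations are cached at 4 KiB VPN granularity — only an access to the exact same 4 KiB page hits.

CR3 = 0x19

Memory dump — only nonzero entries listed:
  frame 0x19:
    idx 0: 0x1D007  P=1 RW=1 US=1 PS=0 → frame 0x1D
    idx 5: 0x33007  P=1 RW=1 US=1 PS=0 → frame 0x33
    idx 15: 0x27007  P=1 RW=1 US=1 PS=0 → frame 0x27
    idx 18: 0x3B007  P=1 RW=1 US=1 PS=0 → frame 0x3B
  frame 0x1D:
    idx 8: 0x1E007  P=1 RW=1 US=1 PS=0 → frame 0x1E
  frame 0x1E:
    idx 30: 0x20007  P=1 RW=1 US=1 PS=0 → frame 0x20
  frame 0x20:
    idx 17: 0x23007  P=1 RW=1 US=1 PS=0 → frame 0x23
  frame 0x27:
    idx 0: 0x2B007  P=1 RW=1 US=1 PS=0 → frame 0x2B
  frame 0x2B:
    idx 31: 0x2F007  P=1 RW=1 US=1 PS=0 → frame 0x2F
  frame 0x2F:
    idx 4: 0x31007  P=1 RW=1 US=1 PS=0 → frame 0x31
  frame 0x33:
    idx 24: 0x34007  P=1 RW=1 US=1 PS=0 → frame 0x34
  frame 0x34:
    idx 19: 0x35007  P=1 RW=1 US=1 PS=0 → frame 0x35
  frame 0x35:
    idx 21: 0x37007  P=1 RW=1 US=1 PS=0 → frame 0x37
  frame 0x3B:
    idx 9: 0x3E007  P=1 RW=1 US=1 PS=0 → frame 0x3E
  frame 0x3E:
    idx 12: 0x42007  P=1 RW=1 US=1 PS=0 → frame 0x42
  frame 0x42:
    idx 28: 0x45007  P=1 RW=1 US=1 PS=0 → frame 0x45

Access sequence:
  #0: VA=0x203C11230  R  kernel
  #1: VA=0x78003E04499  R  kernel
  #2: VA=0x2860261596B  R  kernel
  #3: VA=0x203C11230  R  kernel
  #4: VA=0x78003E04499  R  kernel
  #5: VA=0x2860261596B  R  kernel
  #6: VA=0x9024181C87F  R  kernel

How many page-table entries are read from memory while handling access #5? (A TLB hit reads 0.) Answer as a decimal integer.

Per-access translation:
#0 VA=0x203C11230 (r,kernel):
  L0 @0x19[0] → 0x1D007  P=1,RW=1,US=1,PS=0
  L1 @0x1D[8] → 0x1E007  P=1,RW=1,US=1,PS=0
  L2 @0x1E[30] → 0x20007  P=1,RW=1,US=1,PS=0
  L3 @0x20[17] → 0x23007  P=1,RW=1,US=1,PS=0
  ⇒ phys 0x23230  [4 reads]
#1 VA=0x78003E04499 (r,kernel):
  L0 @0x19[15] → 0x27007  P=1,RW=1,US=1,PS=0
  L1 @0x27[0] → 0x2B007  P=1,RW=1,US=1,PS=0
  L2 @0x2B[31] → 0x2F007  P=1,RW=1,US=1,PS=0
  L3 @0x2F[4] → 0x31007  P=1,RW=1,US=1,PS=0
  ⇒ phys 0x31499  [4 reads]
#2 VA=0x2860261596B (r,kernel):
  L0 @0x19[5] → 0x33007  P=1,RW=1,US=1,PS=0
  L1 @0x33[24] → 0x34007  P=1,RW=1,US=1,PS=0
  L2 @0x34[19] → 0x35007  P=1,RW=1,US=1,PS=0
  L3 @0x35[21] → 0x37007  P=1,RW=1,US=1,PS=0
  ⇒ phys 0x3796B  [4 reads]
#3 VA=0x203C11230 (r,kernel):
  TLB hit vpn=0x203C11 → PA=0x23230
#4 VA=0x78003E04499 (r,kernel):
  TLB hit vpn=0x78003E04 → PA=0x31499
#5 VA=0x2860261596B (r,kernel):
  TLB hit vpn=0x28602615 → PA=0x3796B
#6 VA=0x9024181C87F (r,kernel):
  L0 @0x19[18] → 0x3B007  P=1,RW=1,US=1,PS=0
  L1 @0x3B[9] → 0x3E007  P=1,RW=1,US=1,PS=0
  L2 @0x3E[12] → 0x42007  P=1,RW=1,US=1,PS=0
  L3 @0x42[28] → 0x45007  P=1,RW=1,US=1,PS=0
  ⇒ phys 0x4587F  [4 reads]

Entries read for #5: 0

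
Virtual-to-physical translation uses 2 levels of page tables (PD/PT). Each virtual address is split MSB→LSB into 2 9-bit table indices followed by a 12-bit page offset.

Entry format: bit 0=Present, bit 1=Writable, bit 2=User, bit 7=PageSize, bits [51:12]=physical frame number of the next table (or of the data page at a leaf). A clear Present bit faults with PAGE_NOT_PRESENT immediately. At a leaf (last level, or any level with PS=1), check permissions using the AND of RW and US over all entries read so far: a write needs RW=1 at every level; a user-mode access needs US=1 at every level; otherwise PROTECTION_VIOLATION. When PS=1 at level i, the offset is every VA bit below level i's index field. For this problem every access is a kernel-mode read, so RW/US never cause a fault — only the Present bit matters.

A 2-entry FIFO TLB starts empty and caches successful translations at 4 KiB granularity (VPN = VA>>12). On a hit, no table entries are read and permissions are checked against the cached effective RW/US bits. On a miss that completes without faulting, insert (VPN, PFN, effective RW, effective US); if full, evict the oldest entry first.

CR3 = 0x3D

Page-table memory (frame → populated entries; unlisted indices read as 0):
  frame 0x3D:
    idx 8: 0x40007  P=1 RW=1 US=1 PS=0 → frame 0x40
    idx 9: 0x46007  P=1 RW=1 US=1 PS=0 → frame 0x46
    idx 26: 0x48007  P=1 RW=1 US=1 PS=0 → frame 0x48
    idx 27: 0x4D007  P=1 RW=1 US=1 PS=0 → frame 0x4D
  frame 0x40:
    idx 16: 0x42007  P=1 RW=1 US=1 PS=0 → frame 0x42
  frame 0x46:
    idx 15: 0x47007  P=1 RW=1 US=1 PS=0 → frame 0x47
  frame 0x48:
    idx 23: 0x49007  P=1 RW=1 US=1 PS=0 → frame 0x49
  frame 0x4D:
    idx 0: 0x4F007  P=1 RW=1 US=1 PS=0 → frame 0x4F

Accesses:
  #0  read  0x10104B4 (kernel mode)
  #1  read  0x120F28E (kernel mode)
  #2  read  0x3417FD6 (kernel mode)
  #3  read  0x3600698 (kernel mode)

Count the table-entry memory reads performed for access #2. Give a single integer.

Per-access translation:
#0 VA=0x10104B4 (r,kernel):
  L0: frame=0x3D idx=8 entry=0x40007 [P=1 RW=1 US=1 PS=0]
  L1: frame=0x40 idx=16 entry=0x42007 [P=1 RW=1 US=1 PS=0]
  ✓ 0x424B4  — 2 lookups
#1 VA=0x120F28E (r,kernel):
  L0: frame=0x3D idx=9 entry=0x46007 [P=1 RW=1 US=1 PS=0]
  L1: frame=0x46 idx=15 entry=0x47007 [P=1 RW=1 US=1 PS=0]
  ✓ 0x4728E  — 2 lookups
#2 VA=0x3417FD6 (r,kernel):
  L0: frame=0x3D idx=26 entry=0x48007 [P=1 RW=1 US=1 PS=0]
  L1: frame=0x48 idx=23 entry=0x49007 [P=1 RW=1 US=1 PS=0]
  ✓ 0x49FD6  — 2 lookups
#3 VA=0x3600698 (r,kernel):
  L0: frame=0x3D idx=27 entry=0x4D007 [P=1 RW=1 US=1 PS=0]
  L1: frame=0x4D idx=0 entry=0x4F007 [P=1 RW=1 US=1 PS=0]
  ✓ 0x4F698  — 2 lookups

Entries read for #2: 2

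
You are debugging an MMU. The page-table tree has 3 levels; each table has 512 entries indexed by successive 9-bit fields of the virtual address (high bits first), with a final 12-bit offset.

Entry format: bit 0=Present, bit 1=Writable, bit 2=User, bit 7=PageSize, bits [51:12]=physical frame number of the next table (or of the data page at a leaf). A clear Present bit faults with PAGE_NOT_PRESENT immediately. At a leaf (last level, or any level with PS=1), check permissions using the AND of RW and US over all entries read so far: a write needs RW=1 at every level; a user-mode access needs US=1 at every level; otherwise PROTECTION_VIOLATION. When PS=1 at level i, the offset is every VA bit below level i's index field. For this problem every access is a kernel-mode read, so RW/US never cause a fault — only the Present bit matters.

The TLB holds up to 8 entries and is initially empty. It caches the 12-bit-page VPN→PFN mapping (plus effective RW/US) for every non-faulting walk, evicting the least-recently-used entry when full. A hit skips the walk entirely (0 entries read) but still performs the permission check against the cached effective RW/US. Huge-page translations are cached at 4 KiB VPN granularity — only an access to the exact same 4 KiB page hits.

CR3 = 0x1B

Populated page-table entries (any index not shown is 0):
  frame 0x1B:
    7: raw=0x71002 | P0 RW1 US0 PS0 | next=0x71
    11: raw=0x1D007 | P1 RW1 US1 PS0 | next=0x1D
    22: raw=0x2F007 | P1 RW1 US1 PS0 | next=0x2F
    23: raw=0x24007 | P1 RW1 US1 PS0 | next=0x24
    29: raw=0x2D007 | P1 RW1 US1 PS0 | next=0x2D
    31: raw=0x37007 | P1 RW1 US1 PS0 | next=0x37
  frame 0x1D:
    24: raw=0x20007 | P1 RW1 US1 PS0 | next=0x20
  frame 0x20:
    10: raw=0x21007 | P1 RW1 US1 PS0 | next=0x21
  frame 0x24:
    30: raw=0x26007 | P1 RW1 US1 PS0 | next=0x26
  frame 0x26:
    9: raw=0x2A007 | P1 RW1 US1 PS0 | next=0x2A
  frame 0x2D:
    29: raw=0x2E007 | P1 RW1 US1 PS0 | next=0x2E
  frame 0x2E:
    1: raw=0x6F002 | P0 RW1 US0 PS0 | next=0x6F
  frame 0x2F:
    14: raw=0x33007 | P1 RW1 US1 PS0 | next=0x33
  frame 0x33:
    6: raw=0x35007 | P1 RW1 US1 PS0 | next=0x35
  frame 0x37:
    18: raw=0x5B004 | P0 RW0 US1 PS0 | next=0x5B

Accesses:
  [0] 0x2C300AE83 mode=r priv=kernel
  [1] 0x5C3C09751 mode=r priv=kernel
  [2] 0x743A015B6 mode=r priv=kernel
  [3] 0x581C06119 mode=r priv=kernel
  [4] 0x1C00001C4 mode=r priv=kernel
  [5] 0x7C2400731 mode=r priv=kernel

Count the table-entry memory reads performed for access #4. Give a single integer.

Per-access translation:
#0 VA=0x2C300AE83 (r,kernel):
  L0 @0x1B[11] → 0x1D007  P=1,RW=1,US=1,PS=0
  L1 @0x1D[24] → 0x20007  P=1,RW=1,US=1,PS=0
  L2 @0x20[10] → 0x21007  P=1,RW=1,US=1,PS=0
  ✓ 0x21E83  — 3 lookups
#1 VA=0x5C3C09751 (r,kernel):
  L0 @0x1B[23] → 0x24007  P=1,RW=1,US=1,PS=0
  L1 @0x24[30] → 0x26007  P=1,RW=1,US=1,PS=0
  L2 @0x26[9] → 0x2A007  P=1,RW=1,US=1,PS=0
  ✓ 0x2A751  — 3 lookups
#2 VA=0x743A015B6 (r,kernel):
  L0 @0x1B[29] → 0x2D007  P=1,RW=1,US=1,PS=0
  L1 @0x2D[29] → 0x2E007  P=1,RW=1,US=1,PS=0
  L2 @0x2E[1] → 0x6F002  P=0,RW=1,US=0,PS=0
  ✗ PAGE_NOT_PRESENT  [3 reads]
#3 VA=0x581C06119 (r,kernel):
  L0 @0x1B[22] → 0x2F007  P=1,RW=1,US=1,PS=0
  L1 @0x2F[14] → 0x33007  P=1,RW=1,US=1,PS=0
  L2 @0x33[6] → 0x35007  P=1,RW=1,US=1,PS=0
  ✓ 0x35119  — 3 lookups
#4 VA=0x1C00001C4 (r,kernel):
  L0 @0x1B[7] → 0x71002  P=0,RW=1,US=0,PS=0
  ✗ PAGE_NOT_PRESENT  [1 reads]
#5 VA=0x7C2400731 (r,kernel):
  L0 @0x1B[31] → 0x37007  P=1,RW=1,US=1,PS=0
  L1 @0x37[18] → 0x5B004  P=0,RW=0,US=1,PS=0
  ✗ PAGE_NOT_PRESENT  [2 reads]

Entries read for #4: 1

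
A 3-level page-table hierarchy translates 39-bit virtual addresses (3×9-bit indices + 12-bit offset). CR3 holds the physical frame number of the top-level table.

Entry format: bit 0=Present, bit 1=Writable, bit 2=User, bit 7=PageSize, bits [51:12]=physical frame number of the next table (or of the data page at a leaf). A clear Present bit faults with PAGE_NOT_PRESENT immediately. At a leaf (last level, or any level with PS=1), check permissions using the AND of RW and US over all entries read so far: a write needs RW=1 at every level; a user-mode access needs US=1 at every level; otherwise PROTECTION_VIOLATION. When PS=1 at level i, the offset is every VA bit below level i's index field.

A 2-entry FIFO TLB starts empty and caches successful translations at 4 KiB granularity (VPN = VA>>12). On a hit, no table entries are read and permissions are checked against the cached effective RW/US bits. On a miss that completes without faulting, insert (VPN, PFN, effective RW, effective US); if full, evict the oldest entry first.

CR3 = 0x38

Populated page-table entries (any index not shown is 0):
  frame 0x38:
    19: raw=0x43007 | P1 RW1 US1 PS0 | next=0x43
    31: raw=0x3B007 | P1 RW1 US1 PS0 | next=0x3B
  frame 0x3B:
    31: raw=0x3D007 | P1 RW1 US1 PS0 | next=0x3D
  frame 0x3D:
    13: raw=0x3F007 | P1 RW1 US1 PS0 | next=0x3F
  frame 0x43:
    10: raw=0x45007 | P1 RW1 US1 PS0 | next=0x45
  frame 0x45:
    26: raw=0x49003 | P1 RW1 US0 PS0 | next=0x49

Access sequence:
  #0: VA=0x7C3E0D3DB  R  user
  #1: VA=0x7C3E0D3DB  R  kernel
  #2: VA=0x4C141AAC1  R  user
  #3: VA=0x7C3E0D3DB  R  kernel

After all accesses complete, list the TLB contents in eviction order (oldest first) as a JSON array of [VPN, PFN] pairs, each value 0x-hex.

Per-access translation:
#0 VA=0x7C3E0D3DB (r,user):
  [0] read 0x38 idx=31: raw=0x3B007 flags P=1 W=1 U=1 S=0
  [1] read 0x3B idx=31: raw=0x3D007 flags P=1 W=1 U=1 S=0
  [2] read 0x3D idx=13: raw=0x3F007 flags P=1 W=1 U=1 S=0
  ⇒ phys 0x3F3DB  [3 reads]
#1 VA=0x7C3E0D3DB (r,kernel):
  TLB hit vpn=0x7C3E0D → PA=0x3F3DB
#2 VA=0x4C141AAC1 (r,user):
  [0] read 0x38 idx=19: raw=0x43007 flags P=1 W=1 U=1 S=0
  [1] read 0x43 idx=10: raw=0x45007 flags P=1 W=1 U=1 S=0
  [2] read 0x45 idx=26: raw=0x49003 flags P=1 W=1 U=0 S=0
  ⇒ fault: PROTECTION_VIOLATION  — 3 lookups
#3 VA=0x7C3E0D3DB (r,kernel):
  TLB hit vpn=0x7C3E0D → PA=0x3F3DB

TLB: [["0x7C3E0D", "0x3F"]]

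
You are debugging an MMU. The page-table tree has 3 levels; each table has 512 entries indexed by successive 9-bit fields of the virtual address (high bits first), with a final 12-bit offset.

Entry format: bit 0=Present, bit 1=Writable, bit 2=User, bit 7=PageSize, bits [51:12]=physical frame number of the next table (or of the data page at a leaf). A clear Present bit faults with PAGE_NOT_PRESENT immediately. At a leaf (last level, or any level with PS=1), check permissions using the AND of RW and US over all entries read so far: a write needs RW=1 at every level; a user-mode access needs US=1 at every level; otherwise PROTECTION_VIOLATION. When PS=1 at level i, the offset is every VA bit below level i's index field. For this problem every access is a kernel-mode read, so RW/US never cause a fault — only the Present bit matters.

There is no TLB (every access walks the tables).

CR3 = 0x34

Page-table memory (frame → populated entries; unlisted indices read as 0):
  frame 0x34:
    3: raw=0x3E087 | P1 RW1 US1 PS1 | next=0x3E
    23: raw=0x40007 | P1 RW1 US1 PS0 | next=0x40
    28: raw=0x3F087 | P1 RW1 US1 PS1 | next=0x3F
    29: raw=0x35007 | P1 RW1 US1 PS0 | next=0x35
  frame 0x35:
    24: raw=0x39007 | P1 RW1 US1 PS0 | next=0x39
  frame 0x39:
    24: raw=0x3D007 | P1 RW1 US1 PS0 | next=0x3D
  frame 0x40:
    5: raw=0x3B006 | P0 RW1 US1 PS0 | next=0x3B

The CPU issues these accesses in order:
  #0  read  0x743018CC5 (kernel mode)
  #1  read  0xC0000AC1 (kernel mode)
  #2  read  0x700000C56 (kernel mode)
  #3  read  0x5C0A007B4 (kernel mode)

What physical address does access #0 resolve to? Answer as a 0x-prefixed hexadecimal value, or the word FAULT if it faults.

Per-access translation:
#0 VA=0x743018CC5 (r,kernel):
  L0 @0x34[29] → 0x35007  P=1,RW=1,US=1,PS=0
  L1 @0x35[24] → 0x39007  P=1,RW=1,US=1,PS=0
  L2 @0x39[24] → 0x3D007  P=1,RW=1,US=1,PS=0
  ⇒ phys 0x3DCC5  [3 reads]
#1 VA=0xC0000AC1 (r,kernel):
  L0 @0x34[3] → 0x3E087  P=1,RW=1,US=1,PS=1
  ⇒ phys 0x3EAC1 (huge @L0)  [1 reads]
#2 VA=0x700000C56 (r,kernel):
  L0 @0x34[28] → 0x3F087  P=1,RW=1,US=1,PS=1
  ⇒ phys 0x3FC56 (huge @L0)  [1 reads]
#3 VA=0x5C0A007B4 (r,kernel):
  L0 @0x34[23] → 0x40007  P=1,RW=1,US=1,PS=0
  L1 @0x40[5] → 0x3B006  P=0,RW=1,US=1,PS=0
  → PAGE_NOT_PRESENT  (2 entries read)

Access #0 PA: 0x3DCC5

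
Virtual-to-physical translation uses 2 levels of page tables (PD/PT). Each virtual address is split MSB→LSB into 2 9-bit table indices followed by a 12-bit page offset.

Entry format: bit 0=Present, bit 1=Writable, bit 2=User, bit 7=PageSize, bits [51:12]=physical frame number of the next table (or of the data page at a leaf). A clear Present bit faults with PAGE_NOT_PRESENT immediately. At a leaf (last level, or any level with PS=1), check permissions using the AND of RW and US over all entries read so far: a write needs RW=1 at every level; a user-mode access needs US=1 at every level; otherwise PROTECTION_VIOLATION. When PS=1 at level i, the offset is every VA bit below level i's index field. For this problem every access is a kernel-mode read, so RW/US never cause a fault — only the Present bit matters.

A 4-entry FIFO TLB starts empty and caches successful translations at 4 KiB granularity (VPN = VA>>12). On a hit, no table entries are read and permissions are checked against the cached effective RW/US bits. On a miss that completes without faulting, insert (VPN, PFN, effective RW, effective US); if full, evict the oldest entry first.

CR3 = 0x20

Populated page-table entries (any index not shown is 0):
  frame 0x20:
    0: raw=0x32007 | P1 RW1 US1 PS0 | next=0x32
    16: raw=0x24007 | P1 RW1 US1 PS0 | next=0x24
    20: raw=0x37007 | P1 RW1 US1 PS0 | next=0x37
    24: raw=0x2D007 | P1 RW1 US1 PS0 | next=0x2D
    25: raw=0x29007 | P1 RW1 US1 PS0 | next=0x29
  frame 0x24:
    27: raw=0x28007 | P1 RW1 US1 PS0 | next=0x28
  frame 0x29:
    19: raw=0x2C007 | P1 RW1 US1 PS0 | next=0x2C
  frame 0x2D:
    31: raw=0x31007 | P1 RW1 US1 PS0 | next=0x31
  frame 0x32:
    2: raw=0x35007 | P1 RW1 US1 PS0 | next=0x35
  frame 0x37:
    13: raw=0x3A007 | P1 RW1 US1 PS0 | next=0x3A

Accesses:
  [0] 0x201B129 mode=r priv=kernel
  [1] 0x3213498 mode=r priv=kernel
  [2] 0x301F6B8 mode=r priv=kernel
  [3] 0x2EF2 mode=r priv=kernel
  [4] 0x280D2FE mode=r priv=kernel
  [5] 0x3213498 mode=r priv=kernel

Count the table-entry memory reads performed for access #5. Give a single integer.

Trace:
#0 VA=0x201B129 (r,kernel):
  [0] read 0x20 idx=16: raw=0x24007 flags P=1 W=1 U=1 S=0
  [1] read 0x24 idx=27: raw=0x28007 flags P=1 W=1 U=1 S=0
  → PA=0x28129  (2 entries read)
#1 VA=0x3213498 (r,kernel):
  [0] read 0x20 idx=25: raw=0x29007 flags P=1 W=1 U=1 S=0
  [1] read 0x29 idx=19: raw=0x2C007 flags P=1 W=1 U=1 S=0
  → PA=0x2C498  (2 entries read)
#2 VA=0x301F6B8 (r,kernel):
  [0] read 0x20 idx=24: raw=0x2D007 flags P=1 W=1 U=1 S=0
  [1] read 0x2D idx=31: raw=0x31007 flags P=1 W=1 U=1 S=0
  → PA=0x316B8  (2 entries read)
#3 VA=0x2EF2 (r,kernel):
  [0] read 0x20 idx=0: raw=0x32007 flags P=1 W=1 U=1 S=0
  [1] read 0x32 idx=2: raw=0x35007 flags P=1 W=1 U=1 S=0
  → PA=0x35EF2  (2 entries read)
#4 VA=0x280D2FE (r,kernel):
  [0] read 0x20 idx=20: raw=0x37007 flags P=1 W=1 U=1 S=0
  [1] read 0x37 idx=13: raw=0x3A007 flags P=1 W=1 U=1 S=0
  → PA=0x3A2FE  (2 entries read)
#5 VA=0x3213498 (r,kernel):
  TLB hit vpn=0x3213 → PA=0x2C498

Entries read for #5: 0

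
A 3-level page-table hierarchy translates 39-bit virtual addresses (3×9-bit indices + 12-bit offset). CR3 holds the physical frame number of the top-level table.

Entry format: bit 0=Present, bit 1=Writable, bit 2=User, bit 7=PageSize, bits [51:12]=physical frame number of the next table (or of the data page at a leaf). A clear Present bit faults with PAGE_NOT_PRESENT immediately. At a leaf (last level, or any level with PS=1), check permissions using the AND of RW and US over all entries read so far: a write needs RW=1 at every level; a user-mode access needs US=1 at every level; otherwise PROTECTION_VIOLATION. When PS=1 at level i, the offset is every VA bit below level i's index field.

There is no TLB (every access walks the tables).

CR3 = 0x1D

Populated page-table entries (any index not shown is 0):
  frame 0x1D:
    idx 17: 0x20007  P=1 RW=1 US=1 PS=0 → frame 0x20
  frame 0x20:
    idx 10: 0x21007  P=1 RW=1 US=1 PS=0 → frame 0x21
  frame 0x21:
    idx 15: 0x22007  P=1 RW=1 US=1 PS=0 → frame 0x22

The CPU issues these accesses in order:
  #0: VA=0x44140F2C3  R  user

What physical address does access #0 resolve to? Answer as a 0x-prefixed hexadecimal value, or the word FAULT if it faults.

Trace:
#0 VA=0x44140F2C3 (r,user):
  L0: frame=0x1D idx=17 entry=0x20007 [P=1 RW=1 US=1 PS=0]
  L1: frame=0x20 idx=10 entry=0x21007 [P=1 RW=1 US=1 PS=0]
  L2: frame=0x21 idx=15 entry=0x22007 [P=1 RW=1 US=1 PS=0]
  ⇒ phys 0x222C3  [3 reads]

Access #0 PA: 0x222C3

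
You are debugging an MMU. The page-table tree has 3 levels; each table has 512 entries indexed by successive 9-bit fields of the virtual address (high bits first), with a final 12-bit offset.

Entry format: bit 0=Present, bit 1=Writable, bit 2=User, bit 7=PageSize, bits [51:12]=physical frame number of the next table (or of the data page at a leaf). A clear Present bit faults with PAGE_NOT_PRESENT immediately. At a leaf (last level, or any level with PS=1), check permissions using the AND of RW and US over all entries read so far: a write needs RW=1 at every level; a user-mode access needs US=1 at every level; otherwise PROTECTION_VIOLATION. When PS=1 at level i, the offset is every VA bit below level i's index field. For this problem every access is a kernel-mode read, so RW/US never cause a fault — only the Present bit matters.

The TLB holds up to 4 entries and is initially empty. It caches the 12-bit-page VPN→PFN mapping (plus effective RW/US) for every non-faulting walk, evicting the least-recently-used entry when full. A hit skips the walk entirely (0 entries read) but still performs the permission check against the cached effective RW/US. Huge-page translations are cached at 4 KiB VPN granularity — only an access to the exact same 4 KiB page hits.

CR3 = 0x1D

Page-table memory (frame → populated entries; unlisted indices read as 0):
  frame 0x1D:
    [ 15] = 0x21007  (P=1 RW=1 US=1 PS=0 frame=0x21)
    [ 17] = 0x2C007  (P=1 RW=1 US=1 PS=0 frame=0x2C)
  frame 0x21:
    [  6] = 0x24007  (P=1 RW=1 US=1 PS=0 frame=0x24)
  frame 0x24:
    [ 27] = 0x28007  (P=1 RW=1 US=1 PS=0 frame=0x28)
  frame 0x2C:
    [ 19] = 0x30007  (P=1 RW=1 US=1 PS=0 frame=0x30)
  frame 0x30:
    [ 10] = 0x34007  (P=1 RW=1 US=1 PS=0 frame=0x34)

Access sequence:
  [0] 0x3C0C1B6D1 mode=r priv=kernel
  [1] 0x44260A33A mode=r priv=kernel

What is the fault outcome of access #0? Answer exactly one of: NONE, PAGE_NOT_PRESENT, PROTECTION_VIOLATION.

Walk each access:
#0 VA=0x3C0C1B6D1 (r,kernel):
  L0: frame=0x1D idx=15 entry=0x21007 [P=1 RW=1 US=1 PS=0]
  L1: frame=0x21 idx=6 entry=0x24007 [P=1 RW=1 US=1 PS=0]
  L2: frame=0x24 idx=27 entry=0x28007 [P=1 RW=1 US=1 PS=0]
  ✓ 0x286D1  — 3 lookups
#1 VA=0x44260A33A (r,kernel):
  L0: frame=0x1D idx=17 entry=0x2C007 [P=1 RW=1 US=1 PS=0]
  L1: frame=0x2C idx=19 entry=0x30007 [P=1 RW=1 US=1 PS=0]
  L2: frame=0x30 idx=10 entry=0x34007 [P=1 RW=1 US=1 PS=0]
  ✓ 0x3433A  — 3 lookups

Access #0 fault: NONE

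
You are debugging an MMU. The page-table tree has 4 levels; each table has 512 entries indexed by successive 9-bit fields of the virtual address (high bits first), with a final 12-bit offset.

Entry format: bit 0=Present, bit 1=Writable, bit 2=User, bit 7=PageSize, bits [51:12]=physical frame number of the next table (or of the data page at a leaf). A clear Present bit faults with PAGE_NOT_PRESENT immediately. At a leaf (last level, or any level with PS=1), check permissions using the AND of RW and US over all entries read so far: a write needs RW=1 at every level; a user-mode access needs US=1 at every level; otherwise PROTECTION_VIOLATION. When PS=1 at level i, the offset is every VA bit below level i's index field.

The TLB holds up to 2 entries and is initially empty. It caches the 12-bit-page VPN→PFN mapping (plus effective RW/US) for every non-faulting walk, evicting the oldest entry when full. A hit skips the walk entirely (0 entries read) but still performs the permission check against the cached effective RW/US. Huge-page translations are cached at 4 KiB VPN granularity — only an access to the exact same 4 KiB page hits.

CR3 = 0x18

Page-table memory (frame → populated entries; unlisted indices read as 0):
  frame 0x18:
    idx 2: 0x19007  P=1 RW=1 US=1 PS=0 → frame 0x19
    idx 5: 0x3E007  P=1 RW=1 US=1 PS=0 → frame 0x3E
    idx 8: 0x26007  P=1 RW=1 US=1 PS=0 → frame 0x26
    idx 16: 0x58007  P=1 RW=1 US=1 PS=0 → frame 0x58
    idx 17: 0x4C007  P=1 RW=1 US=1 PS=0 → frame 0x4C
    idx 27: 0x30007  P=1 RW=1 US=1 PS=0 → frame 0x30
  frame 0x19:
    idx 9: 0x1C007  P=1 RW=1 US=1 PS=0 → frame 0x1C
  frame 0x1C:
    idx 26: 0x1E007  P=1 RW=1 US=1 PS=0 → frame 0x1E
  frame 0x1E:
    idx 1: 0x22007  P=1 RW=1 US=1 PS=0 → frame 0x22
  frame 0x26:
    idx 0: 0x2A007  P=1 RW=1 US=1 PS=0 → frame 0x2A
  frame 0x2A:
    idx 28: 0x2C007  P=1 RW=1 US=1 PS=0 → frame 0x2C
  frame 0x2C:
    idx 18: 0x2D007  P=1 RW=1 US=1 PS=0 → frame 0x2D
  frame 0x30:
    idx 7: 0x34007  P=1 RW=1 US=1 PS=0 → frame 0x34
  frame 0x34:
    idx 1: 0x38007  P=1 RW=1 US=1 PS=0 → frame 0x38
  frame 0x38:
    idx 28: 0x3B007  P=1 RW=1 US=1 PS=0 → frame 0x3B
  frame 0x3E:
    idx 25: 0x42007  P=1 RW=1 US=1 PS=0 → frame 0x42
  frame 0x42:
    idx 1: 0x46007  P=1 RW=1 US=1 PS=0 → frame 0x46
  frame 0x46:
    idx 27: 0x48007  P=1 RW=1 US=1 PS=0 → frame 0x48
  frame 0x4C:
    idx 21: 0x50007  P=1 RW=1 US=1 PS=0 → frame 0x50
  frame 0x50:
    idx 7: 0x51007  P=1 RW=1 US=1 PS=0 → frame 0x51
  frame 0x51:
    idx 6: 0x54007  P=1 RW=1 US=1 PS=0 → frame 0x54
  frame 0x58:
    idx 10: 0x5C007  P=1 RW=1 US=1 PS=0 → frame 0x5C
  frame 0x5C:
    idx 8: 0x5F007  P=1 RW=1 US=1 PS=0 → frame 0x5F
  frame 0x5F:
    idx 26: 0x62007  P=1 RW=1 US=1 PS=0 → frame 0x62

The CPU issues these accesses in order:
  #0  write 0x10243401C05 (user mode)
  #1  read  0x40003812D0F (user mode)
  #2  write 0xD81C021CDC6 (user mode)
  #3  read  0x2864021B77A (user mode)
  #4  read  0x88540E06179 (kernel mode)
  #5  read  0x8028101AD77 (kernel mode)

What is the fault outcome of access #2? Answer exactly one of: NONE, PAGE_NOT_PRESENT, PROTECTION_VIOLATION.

Walk each access:
#0 VA=0x10243401C05 (w,user):
  L0 @0x18[2] → 0x19007  P=1,RW=1,US=1,PS=0
  L1 @0x19[9] → 0x1C007  P=1,RW=1,US=1,PS=0
  L2 @0x1C[26] → 0x1E007  P=1,RW=1,US=1,PS=0
  L3 @0x1E[1] → 0x22007  P=1,RW=1,US=1,PS=0
  → PA=0x22C05  (4 entries read)
#1 VA=0x40003812D0F (r,user):
  L0 @0x18[8] → 0x26007  P=1,RW=1,US=1,PS=0
  L1 @0x26[0] → 0x2A007  P=1,RW=1,US=1,PS=0
  L2 @0x2A[28] → 0x2C007  P=1,RW=1,US=1,PS=0
  L3 @0x2C[18] → 0x2D007  P=1,RW=1,US=1,PS=0
  → PA=0x2DD0F  (4 entries read)
#2 VA=0xD81C021CDC6 (w,user):
  L0 @0x18[27] → 0x30007  P=1,RW=1,US=1,PS=0
  L1 @0x30[7] → 0x34007  P=1,RW=1,US=1,PS=0
  L2 @0x34[1] → 0x38007  P=1,RW=1,US=1,PS=0
  L3 @0x38[28] → 0x3B007  P=1,RW=1,US=1,PS=0
  → PA=0x3BDC6  (4 entries read)
#3 VA=0x2864021B77A (r,user):
  L0 @0x18[5] → 0x3E007  P=1,RW=1,US=1,PS=0
  L1 @0x3E[25] → 0x42007  P=1,RW=1,US=1,PS=0
  L2 @0x42[1] → 0x46007  P=1,RW=1,US=1,PS=0
  L3 @0x46[27] → 0x48007  P=1,RW=1,US=1,PS=0
  → PA=0x4877A  (4 entries read)
#4 VA=0x88540E06179 (r,kernel):
  L0 @0x18[17] → 0x4C007  P=1,RW=1,US=1,PS=0
  L1 @0x4C[21] → 0x50007  P=1,RW=1,US=1,PS=0
  L2 @0x50[7] → 0x51007  P=1,RW=1,US=1,PS=0
  L3 @0x51[6] → 0x54007  P=1,RW=1,US=1,PS=0
  → PA=0x54179  (4 entries read)
#5 VA=0x8028101AD77 (r,kernel):
  L0 @0x18[16] → 0x58007  P=1,RW=1,US=1,PS=0
  L1 @0x58[10] → 0x5C007  P=1,RW=1,US=1,PS=0
  L2 @0x5C[8] → 0x5F007  P=1,RW=1,US=1,PS=0
  L3 @0x5F[26] → 0x62007  P=1,RW=1,US=1,PS=0
  → PA=0x62D77  (4 entries read)

Access #2 fault: NONE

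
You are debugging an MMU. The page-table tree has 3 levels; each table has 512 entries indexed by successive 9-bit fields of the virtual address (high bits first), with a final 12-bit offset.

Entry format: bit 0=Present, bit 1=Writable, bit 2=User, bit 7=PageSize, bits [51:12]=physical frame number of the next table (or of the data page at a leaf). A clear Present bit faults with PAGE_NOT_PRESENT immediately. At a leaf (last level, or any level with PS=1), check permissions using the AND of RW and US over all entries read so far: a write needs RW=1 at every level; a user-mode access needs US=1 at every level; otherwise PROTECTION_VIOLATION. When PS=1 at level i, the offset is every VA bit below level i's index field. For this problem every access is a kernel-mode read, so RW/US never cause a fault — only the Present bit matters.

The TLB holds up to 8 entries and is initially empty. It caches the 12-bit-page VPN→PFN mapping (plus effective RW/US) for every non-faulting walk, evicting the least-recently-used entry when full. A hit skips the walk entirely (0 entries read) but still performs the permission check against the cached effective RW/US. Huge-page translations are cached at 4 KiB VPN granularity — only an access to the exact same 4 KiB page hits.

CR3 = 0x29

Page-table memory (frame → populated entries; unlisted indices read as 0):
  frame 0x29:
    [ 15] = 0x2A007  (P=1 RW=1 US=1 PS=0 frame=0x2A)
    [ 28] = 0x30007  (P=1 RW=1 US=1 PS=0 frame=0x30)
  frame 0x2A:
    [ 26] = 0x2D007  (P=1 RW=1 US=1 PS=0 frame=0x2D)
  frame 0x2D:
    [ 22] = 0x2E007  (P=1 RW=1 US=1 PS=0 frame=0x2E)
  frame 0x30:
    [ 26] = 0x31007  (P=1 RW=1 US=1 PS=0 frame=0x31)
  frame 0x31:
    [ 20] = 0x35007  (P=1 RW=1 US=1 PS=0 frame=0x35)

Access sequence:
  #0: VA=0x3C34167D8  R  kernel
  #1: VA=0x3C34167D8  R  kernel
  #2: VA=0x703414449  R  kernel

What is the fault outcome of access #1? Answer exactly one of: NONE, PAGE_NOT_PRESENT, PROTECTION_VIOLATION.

Trace:
#0 VA=0x3C34167D8 (r,kernel):
  L0: frame=0x29 idx=15 entry=0x2A007 [P=1 RW=1 US=1 PS=0]
  L1: frame=0x2A idx=26 entry=0x2D007 [P=1 RW=1 US=1 PS=0]
  L2: frame=0x2D idx=22 entry=0x2E007 [P=1 RW=1 US=1 PS=0]
  ✓ 0x2E7D8  — 3 lookups
#1 VA=0x3C34167D8 (r,kernel):
  TLB hit vpn=0x3C3416 → PA=0x2E7D8
#2 VA=0x703414449 (r,kernel):
  L0: frame=0x29 idx=28 entry=0x30007 [P=1 RW=1 US=1 PS=0]
  L1: frame=0x30 idx=26 entry=0x31007 [P=1 RW=1 US=1 PS=0]
  L2: frame=0x31 idx=20 entry=0x35007 [P=1 RW=1 US=1 PS=0]
  ✓ 0x35449  — 3 lookups

Access #1 fault: NONE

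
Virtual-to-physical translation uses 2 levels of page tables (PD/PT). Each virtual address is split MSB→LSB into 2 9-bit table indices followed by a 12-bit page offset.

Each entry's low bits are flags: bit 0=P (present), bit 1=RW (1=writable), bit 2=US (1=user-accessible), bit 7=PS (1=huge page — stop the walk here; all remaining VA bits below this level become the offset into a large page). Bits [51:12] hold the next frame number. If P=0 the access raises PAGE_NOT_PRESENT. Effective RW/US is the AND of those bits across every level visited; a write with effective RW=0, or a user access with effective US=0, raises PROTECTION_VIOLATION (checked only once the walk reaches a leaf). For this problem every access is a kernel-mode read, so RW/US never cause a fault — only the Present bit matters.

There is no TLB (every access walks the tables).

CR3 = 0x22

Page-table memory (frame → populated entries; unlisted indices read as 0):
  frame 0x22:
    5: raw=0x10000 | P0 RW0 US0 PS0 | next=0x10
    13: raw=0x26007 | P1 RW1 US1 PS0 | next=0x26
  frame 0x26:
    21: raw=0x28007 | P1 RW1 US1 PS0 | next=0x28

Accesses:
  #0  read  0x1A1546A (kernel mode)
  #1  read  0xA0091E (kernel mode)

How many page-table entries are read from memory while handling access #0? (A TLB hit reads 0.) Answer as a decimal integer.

Trace:
#0 VA=0x1A1546A (r,kernel):
  [0] read 0x22 idx=13: raw=0x26007 flags P=1 W=1 U=1 S=0
  [1] read 0x26 idx=21: raw=0x28007 flags P=1 W=1 U=1 S=0
  → PA=0x2846A  (2 entries read)
#1 VA=0xA0091E (r,kernel):
  [0] read 0x22 idx=5: raw=0x10000 flags P=0 W=0 U=0 S=0
  ⇒ fault: PAGE_NOT_PRESENT  — 1 lookups

Entries read for #0: 2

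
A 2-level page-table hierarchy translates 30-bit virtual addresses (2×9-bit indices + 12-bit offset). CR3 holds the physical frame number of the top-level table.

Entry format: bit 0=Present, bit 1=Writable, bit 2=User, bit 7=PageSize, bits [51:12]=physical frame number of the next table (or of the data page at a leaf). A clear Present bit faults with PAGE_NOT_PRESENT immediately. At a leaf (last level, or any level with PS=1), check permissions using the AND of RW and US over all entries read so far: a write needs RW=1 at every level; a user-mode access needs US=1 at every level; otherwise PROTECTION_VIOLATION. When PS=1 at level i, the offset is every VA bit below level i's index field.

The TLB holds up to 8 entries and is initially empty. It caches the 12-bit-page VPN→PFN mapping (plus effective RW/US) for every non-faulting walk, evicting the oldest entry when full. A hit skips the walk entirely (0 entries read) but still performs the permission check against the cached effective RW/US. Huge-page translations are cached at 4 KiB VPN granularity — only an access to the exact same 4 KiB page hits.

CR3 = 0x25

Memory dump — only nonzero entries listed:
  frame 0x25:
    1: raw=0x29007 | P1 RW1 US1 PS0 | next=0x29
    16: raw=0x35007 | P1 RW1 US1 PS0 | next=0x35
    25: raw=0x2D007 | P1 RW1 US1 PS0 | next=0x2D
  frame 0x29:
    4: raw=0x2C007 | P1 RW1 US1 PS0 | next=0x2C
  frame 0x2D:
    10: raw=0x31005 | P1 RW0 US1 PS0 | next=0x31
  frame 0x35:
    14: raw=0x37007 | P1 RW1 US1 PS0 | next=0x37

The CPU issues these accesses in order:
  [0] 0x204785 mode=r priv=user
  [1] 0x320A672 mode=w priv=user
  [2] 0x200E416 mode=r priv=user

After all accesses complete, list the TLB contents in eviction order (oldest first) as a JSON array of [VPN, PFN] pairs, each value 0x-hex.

Walk each access:
#0 VA=0x204785 (r,user):
  L0 @0x25[1] → 0x29007  P=1,RW=1,US=1,PS=0
  L1 @0x29[4] → 0x2C007  P=1,RW=1,US=1,PS=0
  ✓ 0x2C785  — 2 lookups
#1 VA=0x320A672 (w,user):
  L0 @0x25[25] → 0x2D007  P=1,RW=1,US=1,PS=0
  L1 @0x2D[10] → 0x31005  P=1,RW=0,US=1,PS=0
  → PROTECTION_VIOLATION  (2 entries read)
#2 VA=0x200E416 (r,user):
  L0 @0x25[16] → 0x35007  P=1,RW=1,US=1,PS=0
  L1 @0x35[14] → 0x37007  P=1,RW=1,US=1,PS=0
  ✓ 0x37416  — 2 lookups

TLB: [["0x204", "0x2C"], ["0x200E", "0x37"]]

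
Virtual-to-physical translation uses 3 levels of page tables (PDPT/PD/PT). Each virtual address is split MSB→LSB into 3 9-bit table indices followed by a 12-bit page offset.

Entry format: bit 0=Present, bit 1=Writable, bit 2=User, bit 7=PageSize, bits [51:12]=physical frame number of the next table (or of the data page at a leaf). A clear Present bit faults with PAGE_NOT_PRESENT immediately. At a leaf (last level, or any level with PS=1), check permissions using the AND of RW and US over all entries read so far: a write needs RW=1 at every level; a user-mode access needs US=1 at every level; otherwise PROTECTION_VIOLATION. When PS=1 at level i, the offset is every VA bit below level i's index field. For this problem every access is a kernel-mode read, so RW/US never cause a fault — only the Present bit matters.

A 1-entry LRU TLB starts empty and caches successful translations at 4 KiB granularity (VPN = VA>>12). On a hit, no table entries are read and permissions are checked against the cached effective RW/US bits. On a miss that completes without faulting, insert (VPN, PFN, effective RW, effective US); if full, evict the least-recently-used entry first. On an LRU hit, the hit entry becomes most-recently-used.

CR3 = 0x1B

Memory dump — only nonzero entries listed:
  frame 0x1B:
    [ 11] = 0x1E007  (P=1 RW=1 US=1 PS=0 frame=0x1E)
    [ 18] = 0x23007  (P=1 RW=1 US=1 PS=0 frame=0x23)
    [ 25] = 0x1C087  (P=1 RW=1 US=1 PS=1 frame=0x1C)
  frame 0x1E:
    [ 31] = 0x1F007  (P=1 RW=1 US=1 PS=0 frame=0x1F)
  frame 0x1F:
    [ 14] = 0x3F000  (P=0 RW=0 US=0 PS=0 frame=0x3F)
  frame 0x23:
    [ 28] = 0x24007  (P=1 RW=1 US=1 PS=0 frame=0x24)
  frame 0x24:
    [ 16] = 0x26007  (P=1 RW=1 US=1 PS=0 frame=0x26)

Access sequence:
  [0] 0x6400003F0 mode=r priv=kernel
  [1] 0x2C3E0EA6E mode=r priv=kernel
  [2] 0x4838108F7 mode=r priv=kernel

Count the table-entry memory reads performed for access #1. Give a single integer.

Per-access translation:
#0 VA=0x6400003F0 (r,kernel):
  L0: frame=0x1B idx=25 entry=0x1C087 [P=1 RW=1 US=1 PS=1]
  ⇒ phys 0x1C3F0 (huge @L0)  [1 reads]
#1 VA=0x2C3E0EA6E (r,kernel):
  L0: frame=0x1B idx=11 entry=0x1E007 [P=1 RW=1 US=1 PS=0]
  L1: frame=0x1E idx=31 entry=0x1F007 [P=1 RW=1 US=1 PS=0]
  L2: frame=0x1F idx=14 entry=0x3F000 [P=0 RW=0 US=0 PS=0]
  ⇒ fault: PAGE_NOT_PRESENT  — 3 lookups
#2 VA=0x4838108F7 (r,kernel):
  L0: frame=0x1B idx=18 entry=0x23007 [P=1 RW=1 US=1 PS=0]
  L1: frame=0x23 idx=28 entry=0x24007 [P=1 RW=1 US=1 PS=0]
  L2: frame=0x24 idx=16 entry=0x26007 [P=1 RW=1 US=1 PS=0]
  ⇒ phys 0x268F7  [3 reads]

Entries read for #1: 3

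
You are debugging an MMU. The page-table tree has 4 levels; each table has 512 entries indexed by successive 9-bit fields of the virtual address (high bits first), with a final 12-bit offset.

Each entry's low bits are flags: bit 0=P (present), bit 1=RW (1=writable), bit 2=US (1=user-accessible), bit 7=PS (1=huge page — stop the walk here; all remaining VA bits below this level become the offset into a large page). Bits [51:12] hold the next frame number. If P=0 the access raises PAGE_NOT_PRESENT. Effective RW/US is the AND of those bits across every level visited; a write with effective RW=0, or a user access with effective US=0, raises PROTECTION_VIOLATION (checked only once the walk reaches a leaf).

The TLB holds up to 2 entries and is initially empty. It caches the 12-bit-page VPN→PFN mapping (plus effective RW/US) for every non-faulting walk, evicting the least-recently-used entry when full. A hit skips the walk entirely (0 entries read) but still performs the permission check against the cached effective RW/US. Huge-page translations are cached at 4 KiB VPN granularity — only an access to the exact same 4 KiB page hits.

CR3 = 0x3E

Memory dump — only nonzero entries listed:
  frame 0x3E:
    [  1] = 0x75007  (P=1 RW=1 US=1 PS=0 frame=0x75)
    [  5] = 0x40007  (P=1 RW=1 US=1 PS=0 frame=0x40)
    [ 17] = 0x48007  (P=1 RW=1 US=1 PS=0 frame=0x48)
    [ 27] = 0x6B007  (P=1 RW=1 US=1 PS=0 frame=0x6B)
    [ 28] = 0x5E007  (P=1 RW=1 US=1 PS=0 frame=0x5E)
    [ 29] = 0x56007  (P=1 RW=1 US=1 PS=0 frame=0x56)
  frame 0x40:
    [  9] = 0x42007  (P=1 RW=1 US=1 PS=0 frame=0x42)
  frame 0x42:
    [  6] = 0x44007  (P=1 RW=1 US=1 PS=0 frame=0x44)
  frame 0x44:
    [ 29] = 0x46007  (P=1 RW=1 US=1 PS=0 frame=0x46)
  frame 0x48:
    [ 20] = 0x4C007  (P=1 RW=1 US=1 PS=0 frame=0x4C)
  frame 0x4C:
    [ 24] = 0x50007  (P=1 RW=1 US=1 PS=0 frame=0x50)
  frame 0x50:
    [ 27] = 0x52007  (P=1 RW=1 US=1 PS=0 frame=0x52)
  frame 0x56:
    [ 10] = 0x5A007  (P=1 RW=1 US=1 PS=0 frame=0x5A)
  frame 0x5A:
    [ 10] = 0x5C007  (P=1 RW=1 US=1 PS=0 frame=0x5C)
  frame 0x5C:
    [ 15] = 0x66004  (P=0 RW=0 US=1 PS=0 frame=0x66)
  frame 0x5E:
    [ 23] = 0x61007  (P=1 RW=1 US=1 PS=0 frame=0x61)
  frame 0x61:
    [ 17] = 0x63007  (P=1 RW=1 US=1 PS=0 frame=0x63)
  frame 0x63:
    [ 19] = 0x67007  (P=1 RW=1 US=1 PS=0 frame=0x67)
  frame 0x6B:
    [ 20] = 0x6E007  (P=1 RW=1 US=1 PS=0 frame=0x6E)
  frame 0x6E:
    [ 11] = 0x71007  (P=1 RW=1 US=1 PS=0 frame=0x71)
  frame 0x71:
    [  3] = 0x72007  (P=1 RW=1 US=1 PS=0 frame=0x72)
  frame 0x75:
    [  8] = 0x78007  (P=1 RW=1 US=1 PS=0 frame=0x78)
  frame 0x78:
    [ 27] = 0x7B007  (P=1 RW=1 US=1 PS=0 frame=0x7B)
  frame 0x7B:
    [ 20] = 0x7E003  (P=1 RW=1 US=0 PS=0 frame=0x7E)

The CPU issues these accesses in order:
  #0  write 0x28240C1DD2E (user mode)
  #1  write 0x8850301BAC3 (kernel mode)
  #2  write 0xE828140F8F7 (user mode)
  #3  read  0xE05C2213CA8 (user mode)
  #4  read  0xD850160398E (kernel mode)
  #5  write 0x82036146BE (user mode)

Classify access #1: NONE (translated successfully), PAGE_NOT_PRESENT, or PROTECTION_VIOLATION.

Trace:
#0 VA=0x28240C1DD2E (w,user):
  lvl0: tbl 0x3E, slot 5 ⇒ 0x40007 (P1/RW1/US1/PS0)
  lvl1: tbl 0x40, slot 9 ⇒ 0x42007 (P1/RW1/US1/PS0)
  lvl2: tbl 0x42, slot 6 ⇒ 0x44007 (P1/RW1/US1/PS0)
  lvl3: tbl 0x44, slot 29 ⇒ 0x46007 (P1/RW1/US1/PS0)
  ⇒ phys 0x46D2E  [4 reads]
#1 VA=0x8850301BAC3 (w,kernel):
  lvl0: tbl 0x3E, slot 17 ⇒ 0x48007 (P1/RW1/US1/PS0)
  lvl1: tbl 0x48, slot 20 ⇒ 0x4C007 (P1/RW1/US1/PS0)
  lvl2: tbl 0x4C, slot 24 ⇒ 0x50007 (P1/RW1/US1/PS0)
  lvl3: tbl 0x50, slot 27 ⇒ 0x52007 (P1/RW1/US1/PS0)
  ⇒ phys 0x52AC3  [4 reads]
#2 VA=0xE828140F8F7 (w,user):
  lvl0: tbl 0x3E, slot 29 ⇒ 0x56007 (P1/RW1/US1/PS0)
  lvl1: tbl 0x56, slot 10 ⇒ 0x5A007 (P1/RW1/US1/PS0)
  lvl2: tbl 0x5A, slot 10 ⇒ 0x5C007 (P1/RW1/US1/PS0)
  lvl3: tbl 0x5C, slot 15 ⇒ 0x66004 (P0/RW0/US1/PS0)
  ✗ PAGE_NOT_PRESENT  [4 reads]
#3 VA=0xE05C2213CA8 (r,user):
  lvl0: tbl 0x3E, slot 28 ⇒ 0x5E007 (P1/RW1/US1/PS0)
  lvl1: tbl 0x5E, slot 23 ⇒ 0x61007 (P1/RW1/US1/PS0)
  lvl2: tbl 0x61, slot 17 ⇒ 0x63007 (P1/RW1/US1/PS0)
  lvl3: tbl 0x63, slot 19 ⇒ 0x67007 (P1/RW1/US1/PS0)
  ⇒ phys 0x67CA8  [4 reads]
#4 VA=0xD850160398E (r,kernel):
  lvl0: tbl 0x3E, slot 27 ⇒ 0x6B007 (P1/RW1/US1/PS0)
  lvl1: tbl 0x6B, slot 20 ⇒ 0x6E007 (P1/RW1/US1/PS0)
  lvl2: tbl 0x6E, slot 11 ⇒ 0x71007 (P1/RW1/US1/PS0)
  lvl3: tbl 0x71, slot 3 ⇒ 0x72007 (P1/RW1/US1/PS0)
  ⇒ phys 0x7298E  [4 reads]
#5 VA=0x82036146BE (w,user):
  lvl0: tbl 0x3E, slot 1 ⇒ 0x75007 (P1/RW1/US1/PS0)
  lvl1: tbl 0x75, slot 8 ⇒ 0x78007 (P1/RW1/US1/PS0)
  lvl2: tbl 0x78, slot 27 ⇒ 0x7B007 (P1/RW1/US1/PS0)
  lvl3: tbl 0x7B, slot 20 ⇒ 0x7E003 (P1/RW1/US0/PS0)
  ✗ PROTECTION_VIOLATION  [4 reads]

Access #1 fault: NONE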